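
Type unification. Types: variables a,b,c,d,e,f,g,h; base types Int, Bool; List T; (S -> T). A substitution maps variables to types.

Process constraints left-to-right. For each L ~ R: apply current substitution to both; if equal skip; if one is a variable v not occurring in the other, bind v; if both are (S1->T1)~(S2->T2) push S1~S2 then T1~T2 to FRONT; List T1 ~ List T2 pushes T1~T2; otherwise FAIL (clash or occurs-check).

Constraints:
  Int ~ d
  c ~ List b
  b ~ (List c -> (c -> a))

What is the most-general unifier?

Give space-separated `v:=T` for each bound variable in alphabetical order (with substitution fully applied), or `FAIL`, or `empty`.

step 1: unify Int ~ d  [subst: {-} | 2 pending]
  bind d := Int
step 2: unify c ~ List b  [subst: {d:=Int} | 1 pending]
  bind c := List b
step 3: unify b ~ (List List b -> (List b -> a))  [subst: {d:=Int, c:=List b} | 0 pending]
  occurs-check fail: b in (List List b -> (List b -> a))

Answer: FAIL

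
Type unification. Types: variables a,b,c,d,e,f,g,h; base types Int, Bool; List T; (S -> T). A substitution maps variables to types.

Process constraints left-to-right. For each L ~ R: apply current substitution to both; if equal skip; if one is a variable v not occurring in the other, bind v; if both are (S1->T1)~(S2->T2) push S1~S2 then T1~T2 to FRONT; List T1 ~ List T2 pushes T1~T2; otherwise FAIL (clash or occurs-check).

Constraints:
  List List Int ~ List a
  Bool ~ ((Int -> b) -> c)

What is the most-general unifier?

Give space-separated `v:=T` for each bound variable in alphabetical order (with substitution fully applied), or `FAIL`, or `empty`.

Answer: FAIL

Derivation:
step 1: unify List List Int ~ List a  [subst: {-} | 1 pending]
  -> decompose List: push List Int~a
step 2: unify List Int ~ a  [subst: {-} | 1 pending]
  bind a := List Int
step 3: unify Bool ~ ((Int -> b) -> c)  [subst: {a:=List Int} | 0 pending]
  clash: Bool vs ((Int -> b) -> c)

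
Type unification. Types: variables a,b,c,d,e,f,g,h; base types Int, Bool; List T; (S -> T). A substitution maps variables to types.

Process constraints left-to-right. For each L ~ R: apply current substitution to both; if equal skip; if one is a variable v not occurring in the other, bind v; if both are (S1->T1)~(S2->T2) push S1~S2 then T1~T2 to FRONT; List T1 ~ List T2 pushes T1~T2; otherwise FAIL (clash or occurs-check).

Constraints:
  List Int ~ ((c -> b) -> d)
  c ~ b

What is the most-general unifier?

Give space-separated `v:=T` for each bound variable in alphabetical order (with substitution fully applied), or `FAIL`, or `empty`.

step 1: unify List Int ~ ((c -> b) -> d)  [subst: {-} | 1 pending]
  clash: List Int vs ((c -> b) -> d)

Answer: FAIL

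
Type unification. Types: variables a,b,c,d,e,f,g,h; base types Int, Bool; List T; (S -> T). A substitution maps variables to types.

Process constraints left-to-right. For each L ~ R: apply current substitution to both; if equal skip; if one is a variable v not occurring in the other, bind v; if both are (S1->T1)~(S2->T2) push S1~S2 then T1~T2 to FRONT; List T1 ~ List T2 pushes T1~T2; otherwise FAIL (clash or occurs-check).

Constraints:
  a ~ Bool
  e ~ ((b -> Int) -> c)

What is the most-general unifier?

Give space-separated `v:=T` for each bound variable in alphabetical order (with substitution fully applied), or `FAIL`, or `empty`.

Answer: a:=Bool e:=((b -> Int) -> c)

Derivation:
step 1: unify a ~ Bool  [subst: {-} | 1 pending]
  bind a := Bool
step 2: unify e ~ ((b -> Int) -> c)  [subst: {a:=Bool} | 0 pending]
  bind e := ((b -> Int) -> c)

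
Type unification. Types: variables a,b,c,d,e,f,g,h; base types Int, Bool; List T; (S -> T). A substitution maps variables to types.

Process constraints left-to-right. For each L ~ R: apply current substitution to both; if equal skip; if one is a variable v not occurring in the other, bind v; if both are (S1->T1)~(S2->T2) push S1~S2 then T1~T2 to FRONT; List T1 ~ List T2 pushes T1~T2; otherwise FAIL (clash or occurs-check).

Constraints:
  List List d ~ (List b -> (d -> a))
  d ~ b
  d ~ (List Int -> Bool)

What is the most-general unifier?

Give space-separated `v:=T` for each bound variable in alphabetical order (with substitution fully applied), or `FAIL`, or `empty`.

Answer: FAIL

Derivation:
step 1: unify List List d ~ (List b -> (d -> a))  [subst: {-} | 2 pending]
  clash: List List d vs (List b -> (d -> a))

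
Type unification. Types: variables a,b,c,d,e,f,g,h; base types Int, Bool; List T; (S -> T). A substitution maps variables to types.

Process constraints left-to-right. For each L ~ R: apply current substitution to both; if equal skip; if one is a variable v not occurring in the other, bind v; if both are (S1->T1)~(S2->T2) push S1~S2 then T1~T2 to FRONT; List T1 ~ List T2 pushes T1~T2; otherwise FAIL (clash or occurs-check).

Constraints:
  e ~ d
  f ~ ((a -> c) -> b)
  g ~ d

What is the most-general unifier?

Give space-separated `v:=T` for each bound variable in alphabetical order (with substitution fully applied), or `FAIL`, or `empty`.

step 1: unify e ~ d  [subst: {-} | 2 pending]
  bind e := d
step 2: unify f ~ ((a -> c) -> b)  [subst: {e:=d} | 1 pending]
  bind f := ((a -> c) -> b)
step 3: unify g ~ d  [subst: {e:=d, f:=((a -> c) -> b)} | 0 pending]
  bind g := d

Answer: e:=d f:=((a -> c) -> b) g:=d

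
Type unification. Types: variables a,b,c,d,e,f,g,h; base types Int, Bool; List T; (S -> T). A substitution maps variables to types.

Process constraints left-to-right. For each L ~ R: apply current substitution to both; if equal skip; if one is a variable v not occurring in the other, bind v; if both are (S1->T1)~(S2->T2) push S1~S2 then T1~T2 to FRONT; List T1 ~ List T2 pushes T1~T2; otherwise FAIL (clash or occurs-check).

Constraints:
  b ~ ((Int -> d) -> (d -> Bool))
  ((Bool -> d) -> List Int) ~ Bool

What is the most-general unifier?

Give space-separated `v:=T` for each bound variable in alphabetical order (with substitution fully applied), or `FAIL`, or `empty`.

step 1: unify b ~ ((Int -> d) -> (d -> Bool))  [subst: {-} | 1 pending]
  bind b := ((Int -> d) -> (d -> Bool))
step 2: unify ((Bool -> d) -> List Int) ~ Bool  [subst: {b:=((Int -> d) -> (d -> Bool))} | 0 pending]
  clash: ((Bool -> d) -> List Int) vs Bool

Answer: FAIL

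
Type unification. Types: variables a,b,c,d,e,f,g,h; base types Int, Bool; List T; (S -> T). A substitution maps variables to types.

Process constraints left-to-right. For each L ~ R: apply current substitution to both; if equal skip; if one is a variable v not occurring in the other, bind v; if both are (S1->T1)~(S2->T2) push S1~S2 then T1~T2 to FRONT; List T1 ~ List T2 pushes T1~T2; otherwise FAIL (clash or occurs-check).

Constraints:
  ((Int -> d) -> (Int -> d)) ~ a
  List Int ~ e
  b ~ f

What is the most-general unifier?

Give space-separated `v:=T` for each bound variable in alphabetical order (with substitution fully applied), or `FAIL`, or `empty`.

Answer: a:=((Int -> d) -> (Int -> d)) b:=f e:=List Int

Derivation:
step 1: unify ((Int -> d) -> (Int -> d)) ~ a  [subst: {-} | 2 pending]
  bind a := ((Int -> d) -> (Int -> d))
step 2: unify List Int ~ e  [subst: {a:=((Int -> d) -> (Int -> d))} | 1 pending]
  bind e := List Int
step 3: unify b ~ f  [subst: {a:=((Int -> d) -> (Int -> d)), e:=List Int} | 0 pending]
  bind b := f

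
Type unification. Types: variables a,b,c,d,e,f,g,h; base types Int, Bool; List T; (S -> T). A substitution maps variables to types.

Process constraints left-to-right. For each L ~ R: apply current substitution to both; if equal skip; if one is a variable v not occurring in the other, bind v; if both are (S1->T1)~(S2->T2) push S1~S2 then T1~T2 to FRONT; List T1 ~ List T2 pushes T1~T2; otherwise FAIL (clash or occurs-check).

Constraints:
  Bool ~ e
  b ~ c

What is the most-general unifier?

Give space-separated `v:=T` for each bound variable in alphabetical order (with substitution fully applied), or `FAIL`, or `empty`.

Answer: b:=c e:=Bool

Derivation:
step 1: unify Bool ~ e  [subst: {-} | 1 pending]
  bind e := Bool
step 2: unify b ~ c  [subst: {e:=Bool} | 0 pending]
  bind b := c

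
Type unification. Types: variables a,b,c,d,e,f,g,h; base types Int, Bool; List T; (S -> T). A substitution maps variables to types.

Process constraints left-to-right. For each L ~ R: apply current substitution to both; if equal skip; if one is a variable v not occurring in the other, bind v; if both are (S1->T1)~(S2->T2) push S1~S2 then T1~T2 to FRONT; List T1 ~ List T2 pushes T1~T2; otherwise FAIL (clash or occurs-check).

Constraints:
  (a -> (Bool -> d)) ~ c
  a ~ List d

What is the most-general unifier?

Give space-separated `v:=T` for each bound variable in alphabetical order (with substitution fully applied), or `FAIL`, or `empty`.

Answer: a:=List d c:=(List d -> (Bool -> d))

Derivation:
step 1: unify (a -> (Bool -> d)) ~ c  [subst: {-} | 1 pending]
  bind c := (a -> (Bool -> d))
step 2: unify a ~ List d  [subst: {c:=(a -> (Bool -> d))} | 0 pending]
  bind a := List d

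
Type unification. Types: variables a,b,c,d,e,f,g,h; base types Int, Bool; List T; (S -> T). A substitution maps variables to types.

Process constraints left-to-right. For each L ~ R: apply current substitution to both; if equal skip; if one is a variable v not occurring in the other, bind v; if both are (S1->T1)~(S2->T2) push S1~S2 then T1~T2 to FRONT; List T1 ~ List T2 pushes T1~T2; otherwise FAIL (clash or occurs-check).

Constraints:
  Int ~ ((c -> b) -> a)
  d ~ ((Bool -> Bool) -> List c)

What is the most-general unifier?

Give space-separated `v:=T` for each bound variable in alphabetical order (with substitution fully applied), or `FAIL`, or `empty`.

Answer: FAIL

Derivation:
step 1: unify Int ~ ((c -> b) -> a)  [subst: {-} | 1 pending]
  clash: Int vs ((c -> b) -> a)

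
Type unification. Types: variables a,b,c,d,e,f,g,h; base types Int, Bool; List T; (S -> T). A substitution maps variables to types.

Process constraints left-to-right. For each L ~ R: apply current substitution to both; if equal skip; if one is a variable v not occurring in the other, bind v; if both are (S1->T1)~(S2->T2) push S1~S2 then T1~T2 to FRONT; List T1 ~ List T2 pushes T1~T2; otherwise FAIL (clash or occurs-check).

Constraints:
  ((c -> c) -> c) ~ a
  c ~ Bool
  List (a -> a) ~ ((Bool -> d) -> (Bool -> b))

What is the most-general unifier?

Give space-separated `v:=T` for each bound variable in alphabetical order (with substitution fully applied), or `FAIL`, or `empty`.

step 1: unify ((c -> c) -> c) ~ a  [subst: {-} | 2 pending]
  bind a := ((c -> c) -> c)
step 2: unify c ~ Bool  [subst: {a:=((c -> c) -> c)} | 1 pending]
  bind c := Bool
step 3: unify List (((Bool -> Bool) -> Bool) -> ((Bool -> Bool) -> Bool)) ~ ((Bool -> d) -> (Bool -> b))  [subst: {a:=((c -> c) -> c), c:=Bool} | 0 pending]
  clash: List (((Bool -> Bool) -> Bool) -> ((Bool -> Bool) -> Bool)) vs ((Bool -> d) -> (Bool -> b))

Answer: FAIL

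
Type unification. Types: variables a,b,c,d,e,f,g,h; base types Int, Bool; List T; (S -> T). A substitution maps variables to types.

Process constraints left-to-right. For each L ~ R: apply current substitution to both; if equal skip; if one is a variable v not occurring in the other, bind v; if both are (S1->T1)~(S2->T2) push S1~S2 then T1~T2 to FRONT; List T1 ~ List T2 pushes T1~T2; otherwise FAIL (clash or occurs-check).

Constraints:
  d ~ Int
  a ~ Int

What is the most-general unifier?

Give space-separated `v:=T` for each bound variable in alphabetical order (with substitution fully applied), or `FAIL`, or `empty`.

Answer: a:=Int d:=Int

Derivation:
step 1: unify d ~ Int  [subst: {-} | 1 pending]
  bind d := Int
step 2: unify a ~ Int  [subst: {d:=Int} | 0 pending]
  bind a := Int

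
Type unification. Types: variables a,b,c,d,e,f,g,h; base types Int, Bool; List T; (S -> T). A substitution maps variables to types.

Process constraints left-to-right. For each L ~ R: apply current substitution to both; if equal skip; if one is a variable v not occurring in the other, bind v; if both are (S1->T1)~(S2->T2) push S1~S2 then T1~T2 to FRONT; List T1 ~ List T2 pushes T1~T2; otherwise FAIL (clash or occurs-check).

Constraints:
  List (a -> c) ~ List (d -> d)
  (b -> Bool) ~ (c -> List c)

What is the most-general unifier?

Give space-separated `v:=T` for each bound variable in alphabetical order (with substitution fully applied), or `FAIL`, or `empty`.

step 1: unify List (a -> c) ~ List (d -> d)  [subst: {-} | 1 pending]
  -> decompose List: push (a -> c)~(d -> d)
step 2: unify (a -> c) ~ (d -> d)  [subst: {-} | 1 pending]
  -> decompose arrow: push a~d, c~d
step 3: unify a ~ d  [subst: {-} | 2 pending]
  bind a := d
step 4: unify c ~ d  [subst: {a:=d} | 1 pending]
  bind c := d
step 5: unify (b -> Bool) ~ (d -> List d)  [subst: {a:=d, c:=d} | 0 pending]
  -> decompose arrow: push b~d, Bool~List d
step 6: unify b ~ d  [subst: {a:=d, c:=d} | 1 pending]
  bind b := d
step 7: unify Bool ~ List d  [subst: {a:=d, c:=d, b:=d} | 0 pending]
  clash: Bool vs List d

Answer: FAIL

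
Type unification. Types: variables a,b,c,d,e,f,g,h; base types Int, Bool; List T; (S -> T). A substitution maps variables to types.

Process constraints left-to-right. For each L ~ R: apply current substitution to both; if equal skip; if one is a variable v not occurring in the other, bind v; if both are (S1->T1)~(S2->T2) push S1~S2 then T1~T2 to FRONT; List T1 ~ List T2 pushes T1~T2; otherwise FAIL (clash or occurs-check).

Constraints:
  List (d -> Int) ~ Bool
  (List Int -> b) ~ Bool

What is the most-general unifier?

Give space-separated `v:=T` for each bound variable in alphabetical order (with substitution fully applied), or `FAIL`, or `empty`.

step 1: unify List (d -> Int) ~ Bool  [subst: {-} | 1 pending]
  clash: List (d -> Int) vs Bool

Answer: FAIL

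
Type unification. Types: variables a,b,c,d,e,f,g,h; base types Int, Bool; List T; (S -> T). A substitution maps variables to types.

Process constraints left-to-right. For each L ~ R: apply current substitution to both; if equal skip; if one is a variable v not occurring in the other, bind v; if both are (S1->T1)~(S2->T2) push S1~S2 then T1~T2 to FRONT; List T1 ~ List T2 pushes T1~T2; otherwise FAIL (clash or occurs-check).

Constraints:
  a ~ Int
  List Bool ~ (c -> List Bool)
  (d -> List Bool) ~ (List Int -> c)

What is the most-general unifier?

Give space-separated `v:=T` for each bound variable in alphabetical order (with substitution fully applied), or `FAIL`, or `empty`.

Answer: FAIL

Derivation:
step 1: unify a ~ Int  [subst: {-} | 2 pending]
  bind a := Int
step 2: unify List Bool ~ (c -> List Bool)  [subst: {a:=Int} | 1 pending]
  clash: List Bool vs (c -> List Bool)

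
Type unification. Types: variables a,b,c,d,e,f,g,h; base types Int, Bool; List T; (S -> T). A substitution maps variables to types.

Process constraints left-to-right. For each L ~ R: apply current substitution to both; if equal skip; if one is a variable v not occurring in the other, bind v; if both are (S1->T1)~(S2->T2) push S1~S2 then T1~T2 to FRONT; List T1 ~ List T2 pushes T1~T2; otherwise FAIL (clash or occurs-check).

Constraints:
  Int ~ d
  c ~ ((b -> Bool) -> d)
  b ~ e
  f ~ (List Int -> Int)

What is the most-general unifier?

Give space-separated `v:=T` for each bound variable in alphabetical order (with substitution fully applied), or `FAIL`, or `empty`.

Answer: b:=e c:=((e -> Bool) -> Int) d:=Int f:=(List Int -> Int)

Derivation:
step 1: unify Int ~ d  [subst: {-} | 3 pending]
  bind d := Int
step 2: unify c ~ ((b -> Bool) -> Int)  [subst: {d:=Int} | 2 pending]
  bind c := ((b -> Bool) -> Int)
step 3: unify b ~ e  [subst: {d:=Int, c:=((b -> Bool) -> Int)} | 1 pending]
  bind b := e
step 4: unify f ~ (List Int -> Int)  [subst: {d:=Int, c:=((b -> Bool) -> Int), b:=e} | 0 pending]
  bind f := (List Int -> Int)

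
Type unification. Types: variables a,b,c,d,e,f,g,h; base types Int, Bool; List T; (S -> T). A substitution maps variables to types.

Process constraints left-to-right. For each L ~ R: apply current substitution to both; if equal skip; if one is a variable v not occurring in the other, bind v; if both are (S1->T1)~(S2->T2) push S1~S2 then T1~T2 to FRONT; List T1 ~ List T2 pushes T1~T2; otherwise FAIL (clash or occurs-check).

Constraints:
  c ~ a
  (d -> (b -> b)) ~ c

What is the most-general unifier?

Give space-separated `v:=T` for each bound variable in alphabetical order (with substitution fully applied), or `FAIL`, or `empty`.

step 1: unify c ~ a  [subst: {-} | 1 pending]
  bind c := a
step 2: unify (d -> (b -> b)) ~ a  [subst: {c:=a} | 0 pending]
  bind a := (d -> (b -> b))

Answer: a:=(d -> (b -> b)) c:=(d -> (b -> b))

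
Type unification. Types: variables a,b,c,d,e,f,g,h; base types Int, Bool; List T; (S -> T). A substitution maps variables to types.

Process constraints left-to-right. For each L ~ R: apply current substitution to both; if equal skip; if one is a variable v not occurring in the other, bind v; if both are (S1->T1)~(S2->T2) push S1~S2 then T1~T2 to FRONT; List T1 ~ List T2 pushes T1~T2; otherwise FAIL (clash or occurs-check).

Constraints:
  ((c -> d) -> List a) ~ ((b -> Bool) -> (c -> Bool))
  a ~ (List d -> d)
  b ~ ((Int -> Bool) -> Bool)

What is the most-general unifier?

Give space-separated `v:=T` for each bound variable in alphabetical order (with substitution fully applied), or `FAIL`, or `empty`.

step 1: unify ((c -> d) -> List a) ~ ((b -> Bool) -> (c -> Bool))  [subst: {-} | 2 pending]
  -> decompose arrow: push (c -> d)~(b -> Bool), List a~(c -> Bool)
step 2: unify (c -> d) ~ (b -> Bool)  [subst: {-} | 3 pending]
  -> decompose arrow: push c~b, d~Bool
step 3: unify c ~ b  [subst: {-} | 4 pending]
  bind c := b
step 4: unify d ~ Bool  [subst: {c:=b} | 3 pending]
  bind d := Bool
step 5: unify List a ~ (b -> Bool)  [subst: {c:=b, d:=Bool} | 2 pending]
  clash: List a vs (b -> Bool)

Answer: FAIL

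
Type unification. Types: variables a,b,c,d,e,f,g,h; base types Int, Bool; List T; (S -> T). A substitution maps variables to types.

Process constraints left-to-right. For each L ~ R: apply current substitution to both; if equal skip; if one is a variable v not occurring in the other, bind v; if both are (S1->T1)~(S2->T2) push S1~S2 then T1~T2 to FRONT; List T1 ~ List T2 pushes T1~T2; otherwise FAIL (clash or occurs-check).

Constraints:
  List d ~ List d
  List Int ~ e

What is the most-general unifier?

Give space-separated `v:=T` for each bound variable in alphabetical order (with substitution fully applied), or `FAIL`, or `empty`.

step 1: unify List d ~ List d  [subst: {-} | 1 pending]
  -> identical, skip
step 2: unify List Int ~ e  [subst: {-} | 0 pending]
  bind e := List Int

Answer: e:=List Int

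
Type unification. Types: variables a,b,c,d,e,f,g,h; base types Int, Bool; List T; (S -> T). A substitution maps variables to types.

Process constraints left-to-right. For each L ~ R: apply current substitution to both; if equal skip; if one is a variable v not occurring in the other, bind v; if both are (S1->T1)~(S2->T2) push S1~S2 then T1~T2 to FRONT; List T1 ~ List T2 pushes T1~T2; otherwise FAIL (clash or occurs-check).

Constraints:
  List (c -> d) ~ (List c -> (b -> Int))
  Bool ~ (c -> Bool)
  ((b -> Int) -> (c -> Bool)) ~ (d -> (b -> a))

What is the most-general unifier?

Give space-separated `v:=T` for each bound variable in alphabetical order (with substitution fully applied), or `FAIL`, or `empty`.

step 1: unify List (c -> d) ~ (List c -> (b -> Int))  [subst: {-} | 2 pending]
  clash: List (c -> d) vs (List c -> (b -> Int))

Answer: FAIL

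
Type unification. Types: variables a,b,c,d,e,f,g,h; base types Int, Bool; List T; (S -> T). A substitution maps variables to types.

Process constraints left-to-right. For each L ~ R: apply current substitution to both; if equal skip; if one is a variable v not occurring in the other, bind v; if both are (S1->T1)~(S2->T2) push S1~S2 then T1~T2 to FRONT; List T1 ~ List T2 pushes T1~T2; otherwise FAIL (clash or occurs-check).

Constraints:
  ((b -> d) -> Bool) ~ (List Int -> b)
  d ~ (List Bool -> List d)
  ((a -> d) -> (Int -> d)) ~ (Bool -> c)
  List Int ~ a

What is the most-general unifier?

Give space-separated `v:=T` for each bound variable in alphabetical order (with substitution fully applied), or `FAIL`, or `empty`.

Answer: FAIL

Derivation:
step 1: unify ((b -> d) -> Bool) ~ (List Int -> b)  [subst: {-} | 3 pending]
  -> decompose arrow: push (b -> d)~List Int, Bool~b
step 2: unify (b -> d) ~ List Int  [subst: {-} | 4 pending]
  clash: (b -> d) vs List Int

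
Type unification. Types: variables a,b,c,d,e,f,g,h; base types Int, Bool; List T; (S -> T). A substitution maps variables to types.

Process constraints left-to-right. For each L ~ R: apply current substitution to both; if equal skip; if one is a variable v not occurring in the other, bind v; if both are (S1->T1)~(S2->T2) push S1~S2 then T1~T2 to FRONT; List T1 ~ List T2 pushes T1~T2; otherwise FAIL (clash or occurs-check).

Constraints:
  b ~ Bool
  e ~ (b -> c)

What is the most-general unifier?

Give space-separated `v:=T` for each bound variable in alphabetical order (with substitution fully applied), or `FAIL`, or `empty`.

Answer: b:=Bool e:=(Bool -> c)

Derivation:
step 1: unify b ~ Bool  [subst: {-} | 1 pending]
  bind b := Bool
step 2: unify e ~ (Bool -> c)  [subst: {b:=Bool} | 0 pending]
  bind e := (Bool -> c)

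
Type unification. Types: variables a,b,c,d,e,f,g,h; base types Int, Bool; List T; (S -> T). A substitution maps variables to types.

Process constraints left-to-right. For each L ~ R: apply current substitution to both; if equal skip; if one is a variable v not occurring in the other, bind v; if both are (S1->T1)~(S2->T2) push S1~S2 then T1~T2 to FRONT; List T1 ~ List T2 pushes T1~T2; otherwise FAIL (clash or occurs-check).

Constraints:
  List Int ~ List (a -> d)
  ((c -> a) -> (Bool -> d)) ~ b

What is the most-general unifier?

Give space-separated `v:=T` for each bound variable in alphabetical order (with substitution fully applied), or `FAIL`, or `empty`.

step 1: unify List Int ~ List (a -> d)  [subst: {-} | 1 pending]
  -> decompose List: push Int~(a -> d)
step 2: unify Int ~ (a -> d)  [subst: {-} | 1 pending]
  clash: Int vs (a -> d)

Answer: FAIL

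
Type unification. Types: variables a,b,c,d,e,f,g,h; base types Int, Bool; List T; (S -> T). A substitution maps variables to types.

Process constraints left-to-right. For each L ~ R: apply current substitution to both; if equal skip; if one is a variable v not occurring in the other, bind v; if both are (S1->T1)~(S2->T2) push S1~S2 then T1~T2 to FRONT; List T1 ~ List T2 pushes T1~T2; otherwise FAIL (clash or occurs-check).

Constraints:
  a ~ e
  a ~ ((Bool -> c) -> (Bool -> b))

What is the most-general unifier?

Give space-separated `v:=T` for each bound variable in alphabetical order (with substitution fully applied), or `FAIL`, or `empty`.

step 1: unify a ~ e  [subst: {-} | 1 pending]
  bind a := e
step 2: unify e ~ ((Bool -> c) -> (Bool -> b))  [subst: {a:=e} | 0 pending]
  bind e := ((Bool -> c) -> (Bool -> b))

Answer: a:=((Bool -> c) -> (Bool -> b)) e:=((Bool -> c) -> (Bool -> b))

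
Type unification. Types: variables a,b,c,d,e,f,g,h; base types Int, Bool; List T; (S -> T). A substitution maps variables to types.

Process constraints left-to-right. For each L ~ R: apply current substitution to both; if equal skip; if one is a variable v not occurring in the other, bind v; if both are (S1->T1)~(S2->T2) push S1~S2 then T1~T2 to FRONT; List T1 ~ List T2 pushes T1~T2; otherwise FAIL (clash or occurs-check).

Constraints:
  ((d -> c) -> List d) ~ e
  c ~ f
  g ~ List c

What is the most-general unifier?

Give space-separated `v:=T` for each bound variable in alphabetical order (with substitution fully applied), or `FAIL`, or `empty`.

Answer: c:=f e:=((d -> f) -> List d) g:=List f

Derivation:
step 1: unify ((d -> c) -> List d) ~ e  [subst: {-} | 2 pending]
  bind e := ((d -> c) -> List d)
step 2: unify c ~ f  [subst: {e:=((d -> c) -> List d)} | 1 pending]
  bind c := f
step 3: unify g ~ List f  [subst: {e:=((d -> c) -> List d), c:=f} | 0 pending]
  bind g := List f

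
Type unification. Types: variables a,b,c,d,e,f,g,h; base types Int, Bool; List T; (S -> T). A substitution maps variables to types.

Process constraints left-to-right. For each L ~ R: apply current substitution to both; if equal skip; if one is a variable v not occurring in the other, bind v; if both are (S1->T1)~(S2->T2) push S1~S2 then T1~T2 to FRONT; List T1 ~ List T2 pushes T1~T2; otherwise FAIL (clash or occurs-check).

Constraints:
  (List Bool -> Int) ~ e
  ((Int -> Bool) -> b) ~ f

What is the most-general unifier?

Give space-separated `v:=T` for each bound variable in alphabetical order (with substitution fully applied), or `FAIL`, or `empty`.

step 1: unify (List Bool -> Int) ~ e  [subst: {-} | 1 pending]
  bind e := (List Bool -> Int)
step 2: unify ((Int -> Bool) -> b) ~ f  [subst: {e:=(List Bool -> Int)} | 0 pending]
  bind f := ((Int -> Bool) -> b)

Answer: e:=(List Bool -> Int) f:=((Int -> Bool) -> b)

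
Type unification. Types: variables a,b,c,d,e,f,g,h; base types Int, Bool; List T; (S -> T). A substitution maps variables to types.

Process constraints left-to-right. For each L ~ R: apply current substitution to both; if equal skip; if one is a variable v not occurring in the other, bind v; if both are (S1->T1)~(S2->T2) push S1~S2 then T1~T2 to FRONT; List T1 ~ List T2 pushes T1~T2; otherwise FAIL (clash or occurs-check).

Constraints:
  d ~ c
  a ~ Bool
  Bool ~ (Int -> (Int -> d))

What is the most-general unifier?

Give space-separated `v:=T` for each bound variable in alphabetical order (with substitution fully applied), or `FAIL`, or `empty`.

step 1: unify d ~ c  [subst: {-} | 2 pending]
  bind d := c
step 2: unify a ~ Bool  [subst: {d:=c} | 1 pending]
  bind a := Bool
step 3: unify Bool ~ (Int -> (Int -> c))  [subst: {d:=c, a:=Bool} | 0 pending]
  clash: Bool vs (Int -> (Int -> c))

Answer: FAIL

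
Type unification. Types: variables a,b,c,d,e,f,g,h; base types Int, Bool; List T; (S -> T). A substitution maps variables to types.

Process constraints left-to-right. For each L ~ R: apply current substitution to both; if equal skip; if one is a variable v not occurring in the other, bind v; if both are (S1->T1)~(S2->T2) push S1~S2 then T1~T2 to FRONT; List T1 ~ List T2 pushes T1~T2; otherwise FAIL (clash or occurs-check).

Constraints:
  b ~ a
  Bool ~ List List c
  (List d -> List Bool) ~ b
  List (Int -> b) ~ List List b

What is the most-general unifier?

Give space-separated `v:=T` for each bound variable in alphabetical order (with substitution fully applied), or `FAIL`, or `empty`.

step 1: unify b ~ a  [subst: {-} | 3 pending]
  bind b := a
step 2: unify Bool ~ List List c  [subst: {b:=a} | 2 pending]
  clash: Bool vs List List c

Answer: FAIL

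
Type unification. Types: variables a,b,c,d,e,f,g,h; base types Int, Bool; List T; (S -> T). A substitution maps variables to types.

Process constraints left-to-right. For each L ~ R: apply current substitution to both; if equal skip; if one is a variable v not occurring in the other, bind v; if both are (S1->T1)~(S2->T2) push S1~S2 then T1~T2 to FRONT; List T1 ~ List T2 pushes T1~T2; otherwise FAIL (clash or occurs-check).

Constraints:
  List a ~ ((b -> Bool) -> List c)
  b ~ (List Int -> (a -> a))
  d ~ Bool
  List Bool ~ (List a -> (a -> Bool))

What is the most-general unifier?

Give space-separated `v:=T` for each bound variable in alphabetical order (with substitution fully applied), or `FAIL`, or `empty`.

step 1: unify List a ~ ((b -> Bool) -> List c)  [subst: {-} | 3 pending]
  clash: List a vs ((b -> Bool) -> List c)

Answer: FAIL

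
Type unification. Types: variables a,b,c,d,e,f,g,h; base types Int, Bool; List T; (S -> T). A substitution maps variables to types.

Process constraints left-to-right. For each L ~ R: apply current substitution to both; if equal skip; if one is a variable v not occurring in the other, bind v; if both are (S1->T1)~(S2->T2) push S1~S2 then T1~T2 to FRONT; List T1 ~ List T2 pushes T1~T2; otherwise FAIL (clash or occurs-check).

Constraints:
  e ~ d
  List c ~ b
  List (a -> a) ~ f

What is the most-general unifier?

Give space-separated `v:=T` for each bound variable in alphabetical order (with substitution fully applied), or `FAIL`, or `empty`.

Answer: b:=List c e:=d f:=List (a -> a)

Derivation:
step 1: unify e ~ d  [subst: {-} | 2 pending]
  bind e := d
step 2: unify List c ~ b  [subst: {e:=d} | 1 pending]
  bind b := List c
step 3: unify List (a -> a) ~ f  [subst: {e:=d, b:=List c} | 0 pending]
  bind f := List (a -> a)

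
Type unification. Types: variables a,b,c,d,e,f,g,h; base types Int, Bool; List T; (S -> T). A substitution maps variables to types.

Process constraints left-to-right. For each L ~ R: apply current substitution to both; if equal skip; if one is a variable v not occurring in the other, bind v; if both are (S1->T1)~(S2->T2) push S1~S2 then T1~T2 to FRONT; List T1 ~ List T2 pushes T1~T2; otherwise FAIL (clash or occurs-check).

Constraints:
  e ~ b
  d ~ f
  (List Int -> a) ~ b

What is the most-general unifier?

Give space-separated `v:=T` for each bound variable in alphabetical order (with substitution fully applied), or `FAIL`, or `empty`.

Answer: b:=(List Int -> a) d:=f e:=(List Int -> a)

Derivation:
step 1: unify e ~ b  [subst: {-} | 2 pending]
  bind e := b
step 2: unify d ~ f  [subst: {e:=b} | 1 pending]
  bind d := f
step 3: unify (List Int -> a) ~ b  [subst: {e:=b, d:=f} | 0 pending]
  bind b := (List Int -> a)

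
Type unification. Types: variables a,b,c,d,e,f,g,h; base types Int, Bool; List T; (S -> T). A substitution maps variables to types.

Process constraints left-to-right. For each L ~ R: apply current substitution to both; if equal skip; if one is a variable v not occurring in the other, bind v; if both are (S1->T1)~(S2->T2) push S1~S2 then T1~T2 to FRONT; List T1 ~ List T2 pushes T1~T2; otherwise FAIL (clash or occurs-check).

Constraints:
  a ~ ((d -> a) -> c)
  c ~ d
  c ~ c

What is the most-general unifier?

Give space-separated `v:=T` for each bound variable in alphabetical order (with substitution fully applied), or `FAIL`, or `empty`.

step 1: unify a ~ ((d -> a) -> c)  [subst: {-} | 2 pending]
  occurs-check fail: a in ((d -> a) -> c)

Answer: FAIL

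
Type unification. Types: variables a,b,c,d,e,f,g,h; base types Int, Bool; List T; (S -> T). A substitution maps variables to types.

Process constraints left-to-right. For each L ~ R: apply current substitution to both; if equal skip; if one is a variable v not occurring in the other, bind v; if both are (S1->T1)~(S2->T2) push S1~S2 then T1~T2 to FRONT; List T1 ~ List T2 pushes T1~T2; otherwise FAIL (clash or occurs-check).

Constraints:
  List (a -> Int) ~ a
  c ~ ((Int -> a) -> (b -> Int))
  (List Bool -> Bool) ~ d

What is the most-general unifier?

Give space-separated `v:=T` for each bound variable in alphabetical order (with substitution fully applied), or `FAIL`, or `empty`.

Answer: FAIL

Derivation:
step 1: unify List (a -> Int) ~ a  [subst: {-} | 2 pending]
  occurs-check fail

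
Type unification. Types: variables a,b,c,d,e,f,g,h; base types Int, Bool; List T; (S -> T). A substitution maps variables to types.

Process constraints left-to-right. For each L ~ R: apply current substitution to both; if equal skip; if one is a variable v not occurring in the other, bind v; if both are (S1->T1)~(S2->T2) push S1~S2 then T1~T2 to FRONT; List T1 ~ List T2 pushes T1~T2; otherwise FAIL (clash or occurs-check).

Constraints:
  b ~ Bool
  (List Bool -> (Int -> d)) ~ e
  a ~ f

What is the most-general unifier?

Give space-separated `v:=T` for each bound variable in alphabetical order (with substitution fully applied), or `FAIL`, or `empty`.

Answer: a:=f b:=Bool e:=(List Bool -> (Int -> d))

Derivation:
step 1: unify b ~ Bool  [subst: {-} | 2 pending]
  bind b := Bool
step 2: unify (List Bool -> (Int -> d)) ~ e  [subst: {b:=Bool} | 1 pending]
  bind e := (List Bool -> (Int -> d))
step 3: unify a ~ f  [subst: {b:=Bool, e:=(List Bool -> (Int -> d))} | 0 pending]
  bind a := f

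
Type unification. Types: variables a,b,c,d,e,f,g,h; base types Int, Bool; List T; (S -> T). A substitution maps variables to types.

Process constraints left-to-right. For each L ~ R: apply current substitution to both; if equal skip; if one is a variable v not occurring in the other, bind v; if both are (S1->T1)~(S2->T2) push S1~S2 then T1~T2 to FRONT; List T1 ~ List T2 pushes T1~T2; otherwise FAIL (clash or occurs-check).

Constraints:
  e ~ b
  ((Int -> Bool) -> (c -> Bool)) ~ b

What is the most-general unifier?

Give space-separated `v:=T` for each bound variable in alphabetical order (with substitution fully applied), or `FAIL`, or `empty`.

Answer: b:=((Int -> Bool) -> (c -> Bool)) e:=((Int -> Bool) -> (c -> Bool))

Derivation:
step 1: unify e ~ b  [subst: {-} | 1 pending]
  bind e := b
step 2: unify ((Int -> Bool) -> (c -> Bool)) ~ b  [subst: {e:=b} | 0 pending]
  bind b := ((Int -> Bool) -> (c -> Bool))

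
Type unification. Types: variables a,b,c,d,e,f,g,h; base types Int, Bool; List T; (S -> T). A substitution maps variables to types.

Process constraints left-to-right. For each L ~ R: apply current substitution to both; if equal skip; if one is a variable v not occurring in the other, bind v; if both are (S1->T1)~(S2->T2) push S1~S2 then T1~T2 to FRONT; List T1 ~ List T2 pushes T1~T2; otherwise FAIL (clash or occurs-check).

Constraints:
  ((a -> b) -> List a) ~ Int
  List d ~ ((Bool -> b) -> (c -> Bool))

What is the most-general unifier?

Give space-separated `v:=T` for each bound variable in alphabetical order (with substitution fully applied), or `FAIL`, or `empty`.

Answer: FAIL

Derivation:
step 1: unify ((a -> b) -> List a) ~ Int  [subst: {-} | 1 pending]
  clash: ((a -> b) -> List a) vs Int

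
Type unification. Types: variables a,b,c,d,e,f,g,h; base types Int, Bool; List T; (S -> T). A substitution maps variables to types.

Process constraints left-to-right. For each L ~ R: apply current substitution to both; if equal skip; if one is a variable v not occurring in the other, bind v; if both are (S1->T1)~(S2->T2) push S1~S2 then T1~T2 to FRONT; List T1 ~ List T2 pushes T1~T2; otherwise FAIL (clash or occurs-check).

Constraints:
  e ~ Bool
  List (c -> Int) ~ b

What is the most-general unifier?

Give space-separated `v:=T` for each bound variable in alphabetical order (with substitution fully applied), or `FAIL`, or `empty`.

Answer: b:=List (c -> Int) e:=Bool

Derivation:
step 1: unify e ~ Bool  [subst: {-} | 1 pending]
  bind e := Bool
step 2: unify List (c -> Int) ~ b  [subst: {e:=Bool} | 0 pending]
  bind b := List (c -> Int)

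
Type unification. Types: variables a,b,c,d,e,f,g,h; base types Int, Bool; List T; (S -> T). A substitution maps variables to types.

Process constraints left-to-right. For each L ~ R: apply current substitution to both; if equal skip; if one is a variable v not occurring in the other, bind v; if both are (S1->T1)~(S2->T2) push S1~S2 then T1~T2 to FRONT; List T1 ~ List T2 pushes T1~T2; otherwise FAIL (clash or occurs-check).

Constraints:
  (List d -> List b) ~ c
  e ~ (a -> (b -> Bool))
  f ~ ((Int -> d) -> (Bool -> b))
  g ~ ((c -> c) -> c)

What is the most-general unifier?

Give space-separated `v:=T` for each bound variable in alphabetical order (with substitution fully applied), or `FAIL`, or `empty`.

Answer: c:=(List d -> List b) e:=(a -> (b -> Bool)) f:=((Int -> d) -> (Bool -> b)) g:=(((List d -> List b) -> (List d -> List b)) -> (List d -> List b))

Derivation:
step 1: unify (List d -> List b) ~ c  [subst: {-} | 3 pending]
  bind c := (List d -> List b)
step 2: unify e ~ (a -> (b -> Bool))  [subst: {c:=(List d -> List b)} | 2 pending]
  bind e := (a -> (b -> Bool))
step 3: unify f ~ ((Int -> d) -> (Bool -> b))  [subst: {c:=(List d -> List b), e:=(a -> (b -> Bool))} | 1 pending]
  bind f := ((Int -> d) -> (Bool -> b))
step 4: unify g ~ (((List d -> List b) -> (List d -> List b)) -> (List d -> List b))  [subst: {c:=(List d -> List b), e:=(a -> (b -> Bool)), f:=((Int -> d) -> (Bool -> b))} | 0 pending]
  bind g := (((List d -> List b) -> (List d -> List b)) -> (List d -> List b))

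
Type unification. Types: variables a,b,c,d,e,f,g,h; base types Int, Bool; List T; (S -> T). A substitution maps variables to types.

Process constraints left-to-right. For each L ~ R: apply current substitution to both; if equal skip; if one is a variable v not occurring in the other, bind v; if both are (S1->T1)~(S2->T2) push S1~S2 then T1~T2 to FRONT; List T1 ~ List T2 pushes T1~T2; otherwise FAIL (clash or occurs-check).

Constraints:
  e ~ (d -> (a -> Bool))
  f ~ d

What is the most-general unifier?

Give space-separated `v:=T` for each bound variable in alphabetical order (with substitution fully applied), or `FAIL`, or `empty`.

step 1: unify e ~ (d -> (a -> Bool))  [subst: {-} | 1 pending]
  bind e := (d -> (a -> Bool))
step 2: unify f ~ d  [subst: {e:=(d -> (a -> Bool))} | 0 pending]
  bind f := d

Answer: e:=(d -> (a -> Bool)) f:=d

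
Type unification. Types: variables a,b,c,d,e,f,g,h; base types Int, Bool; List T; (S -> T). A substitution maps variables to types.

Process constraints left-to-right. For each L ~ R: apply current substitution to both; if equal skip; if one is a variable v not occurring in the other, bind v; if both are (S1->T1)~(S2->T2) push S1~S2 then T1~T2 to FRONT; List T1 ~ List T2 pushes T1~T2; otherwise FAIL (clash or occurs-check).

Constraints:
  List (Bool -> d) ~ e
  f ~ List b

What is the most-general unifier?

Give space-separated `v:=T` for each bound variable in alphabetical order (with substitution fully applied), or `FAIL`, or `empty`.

step 1: unify List (Bool -> d) ~ e  [subst: {-} | 1 pending]
  bind e := List (Bool -> d)
step 2: unify f ~ List b  [subst: {e:=List (Bool -> d)} | 0 pending]
  bind f := List b

Answer: e:=List (Bool -> d) f:=List b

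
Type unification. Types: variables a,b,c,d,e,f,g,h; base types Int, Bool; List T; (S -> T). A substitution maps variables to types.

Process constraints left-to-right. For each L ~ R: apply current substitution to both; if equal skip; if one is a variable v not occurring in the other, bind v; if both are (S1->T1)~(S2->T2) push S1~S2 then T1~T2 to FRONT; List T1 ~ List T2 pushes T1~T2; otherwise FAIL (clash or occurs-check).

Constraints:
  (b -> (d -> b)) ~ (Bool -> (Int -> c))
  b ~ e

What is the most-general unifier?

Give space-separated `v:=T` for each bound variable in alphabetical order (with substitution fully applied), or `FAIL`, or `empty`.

Answer: b:=Bool c:=Bool d:=Int e:=Bool

Derivation:
step 1: unify (b -> (d -> b)) ~ (Bool -> (Int -> c))  [subst: {-} | 1 pending]
  -> decompose arrow: push b~Bool, (d -> b)~(Int -> c)
step 2: unify b ~ Bool  [subst: {-} | 2 pending]
  bind b := Bool
step 3: unify (d -> Bool) ~ (Int -> c)  [subst: {b:=Bool} | 1 pending]
  -> decompose arrow: push d~Int, Bool~c
step 4: unify d ~ Int  [subst: {b:=Bool} | 2 pending]
  bind d := Int
step 5: unify Bool ~ c  [subst: {b:=Bool, d:=Int} | 1 pending]
  bind c := Bool
step 6: unify Bool ~ e  [subst: {b:=Bool, d:=Int, c:=Bool} | 0 pending]
  bind e := Bool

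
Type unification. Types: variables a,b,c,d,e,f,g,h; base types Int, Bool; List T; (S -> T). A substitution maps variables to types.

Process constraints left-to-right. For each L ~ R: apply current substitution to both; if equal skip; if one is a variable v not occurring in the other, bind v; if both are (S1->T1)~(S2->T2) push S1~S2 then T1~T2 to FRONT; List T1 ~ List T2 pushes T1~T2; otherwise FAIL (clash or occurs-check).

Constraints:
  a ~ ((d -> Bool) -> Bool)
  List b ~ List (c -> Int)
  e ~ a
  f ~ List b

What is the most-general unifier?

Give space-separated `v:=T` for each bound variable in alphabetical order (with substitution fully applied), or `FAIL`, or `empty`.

Answer: a:=((d -> Bool) -> Bool) b:=(c -> Int) e:=((d -> Bool) -> Bool) f:=List (c -> Int)

Derivation:
step 1: unify a ~ ((d -> Bool) -> Bool)  [subst: {-} | 3 pending]
  bind a := ((d -> Bool) -> Bool)
step 2: unify List b ~ List (c -> Int)  [subst: {a:=((d -> Bool) -> Bool)} | 2 pending]
  -> decompose List: push b~(c -> Int)
step 3: unify b ~ (c -> Int)  [subst: {a:=((d -> Bool) -> Bool)} | 2 pending]
  bind b := (c -> Int)
step 4: unify e ~ ((d -> Bool) -> Bool)  [subst: {a:=((d -> Bool) -> Bool), b:=(c -> Int)} | 1 pending]
  bind e := ((d -> Bool) -> Bool)
step 5: unify f ~ List (c -> Int)  [subst: {a:=((d -> Bool) -> Bool), b:=(c -> Int), e:=((d -> Bool) -> Bool)} | 0 pending]
  bind f := List (c -> Int)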